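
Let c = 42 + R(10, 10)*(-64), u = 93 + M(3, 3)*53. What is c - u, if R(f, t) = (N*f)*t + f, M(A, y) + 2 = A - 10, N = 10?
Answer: -64214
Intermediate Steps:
M(A, y) = -12 + A (M(A, y) = -2 + (A - 10) = -2 + (-10 + A) = -12 + A)
R(f, t) = f + 10*f*t (R(f, t) = (10*f)*t + f = 10*f*t + f = f + 10*f*t)
u = -384 (u = 93 + (-12 + 3)*53 = 93 - 9*53 = 93 - 477 = -384)
c = -64598 (c = 42 + (10*(1 + 10*10))*(-64) = 42 + (10*(1 + 100))*(-64) = 42 + (10*101)*(-64) = 42 + 1010*(-64) = 42 - 64640 = -64598)
c - u = -64598 - 1*(-384) = -64598 + 384 = -64214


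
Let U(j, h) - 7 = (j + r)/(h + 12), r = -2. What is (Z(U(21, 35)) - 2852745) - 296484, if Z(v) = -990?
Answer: -3150219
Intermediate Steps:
U(j, h) = 7 + (-2 + j)/(12 + h) (U(j, h) = 7 + (j - 2)/(h + 12) = 7 + (-2 + j)/(12 + h))
(Z(U(21, 35)) - 2852745) - 296484 = (-990 - 2852745) - 296484 = -2853735 - 296484 = -3150219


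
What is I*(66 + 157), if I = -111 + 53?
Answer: -12934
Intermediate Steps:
I = -58
I*(66 + 157) = -58*(66 + 157) = -58*223 = -12934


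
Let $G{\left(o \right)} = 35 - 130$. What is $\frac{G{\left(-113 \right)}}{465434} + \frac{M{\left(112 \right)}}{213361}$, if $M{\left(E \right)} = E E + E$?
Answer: $\frac{5870263409}{99305463674} \approx 0.059113$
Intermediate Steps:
$G{\left(o \right)} = -95$
$M{\left(E \right)} = E + E^{2}$ ($M{\left(E \right)} = E^{2} + E = E + E^{2}$)
$\frac{G{\left(-113 \right)}}{465434} + \frac{M{\left(112 \right)}}{213361} = - \frac{95}{465434} + \frac{112 \left(1 + 112\right)}{213361} = \left(-95\right) \frac{1}{465434} + 112 \cdot 113 \cdot \frac{1}{213361} = - \frac{95}{465434} + 12656 \cdot \frac{1}{213361} = - \frac{95}{465434} + \frac{12656}{213361} = \frac{5870263409}{99305463674}$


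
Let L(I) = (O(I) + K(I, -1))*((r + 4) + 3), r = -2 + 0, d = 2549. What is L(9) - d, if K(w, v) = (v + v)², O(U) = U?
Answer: -2484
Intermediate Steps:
r = -2
K(w, v) = 4*v² (K(w, v) = (2*v)² = 4*v²)
L(I) = 20 + 5*I (L(I) = (I + 4*(-1)²)*((-2 + 4) + 3) = (I + 4*1)*(2 + 3) = (I + 4)*5 = (4 + I)*5 = 20 + 5*I)
L(9) - d = (20 + 5*9) - 1*2549 = (20 + 45) - 2549 = 65 - 2549 = -2484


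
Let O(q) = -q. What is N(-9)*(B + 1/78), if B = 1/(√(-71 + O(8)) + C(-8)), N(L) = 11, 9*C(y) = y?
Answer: 11*(-694*I + 9*√79)/(78*(8*I + 9*√79)) ≈ 0.018482 - 1.2253*I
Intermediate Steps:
C(y) = y/9
B = 1/(-8/9 + I*√79) (B = 1/(√(-71 - 1*8) + (⅑)*(-8)) = 1/(√(-71 - 8) - 8/9) = 1/(√(-79) - 8/9) = 1/(I*√79 - 8/9) = 1/(-8/9 + I*√79) ≈ -0.01114 - 0.11139*I)
N(-9)*(B + 1/78) = 11*((-72/6463 - 81*I*√79/6463) + 1/78) = 11*(847/504114 - 81*I*√79/6463) = 9317/504114 - 891*I*√79/6463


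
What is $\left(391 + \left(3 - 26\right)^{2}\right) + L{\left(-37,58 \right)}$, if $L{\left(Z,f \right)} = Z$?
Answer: $883$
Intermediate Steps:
$\left(391 + \left(3 - 26\right)^{2}\right) + L{\left(-37,58 \right)} = \left(391 + \left(3 - 26\right)^{2}\right) - 37 = \left(391 + \left(-23\right)^{2}\right) - 37 = \left(391 + 529\right) - 37 = 920 - 37 = 883$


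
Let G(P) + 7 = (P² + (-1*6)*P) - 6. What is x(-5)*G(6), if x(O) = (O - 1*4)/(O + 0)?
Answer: -117/5 ≈ -23.400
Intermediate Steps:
G(P) = -13 + P² - 6*P (G(P) = -7 + ((P² + (-1*6)*P) - 6) = -7 + ((P² - 6*P) - 6) = -7 + (-6 + P² - 6*P) = -13 + P² - 6*P)
x(O) = (-4 + O)/O (x(O) = (O - 4)/O = (-4 + O)/O)
x(-5)*G(6) = ((-4 - 5)/(-5))*(-13 + 6² - 6*6) = (-⅕*(-9))*(-13 + 36 - 36) = (9/5)*(-13) = -117/5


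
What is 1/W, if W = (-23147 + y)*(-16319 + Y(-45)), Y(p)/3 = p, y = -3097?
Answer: 1/431818776 ≈ 2.3158e-9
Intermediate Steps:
Y(p) = 3*p
W = 431818776 (W = (-23147 - 3097)*(-16319 + 3*(-45)) = -26244*(-16319 - 135) = -26244*(-16454) = 431818776)
1/W = 1/431818776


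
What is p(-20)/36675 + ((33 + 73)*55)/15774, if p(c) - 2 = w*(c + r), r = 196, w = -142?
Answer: -60733/194785 ≈ -0.31180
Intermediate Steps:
p(c) = -27830 - 142*c (p(c) = 2 - 142*(c + 196) = 2 - 142*(196 + c) = 2 + (-27832 - 142*c) = -27830 - 142*c)
p(-20)/36675 + ((33 + 73)*55)/15774 = (-27830 - 142*(-20))/36675 + ((33 + 73)*55)/15774 = (-27830 + 2840)*(1/36675) + (106*55)*(1/15774) = -24990*1/36675 + 5830*(1/15774) = -1666/2445 + 265/717 = -60733/194785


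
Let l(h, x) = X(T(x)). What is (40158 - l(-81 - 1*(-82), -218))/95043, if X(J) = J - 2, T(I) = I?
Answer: 3106/7311 ≈ 0.42484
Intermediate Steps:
X(J) = -2 + J
l(h, x) = -2 + x
(40158 - l(-81 - 1*(-82), -218))/95043 = (40158 - (-2 - 218))/95043 = (40158 - 1*(-220))*(1/95043) = (40158 + 220)*(1/95043) = 40378*(1/95043) = 3106/7311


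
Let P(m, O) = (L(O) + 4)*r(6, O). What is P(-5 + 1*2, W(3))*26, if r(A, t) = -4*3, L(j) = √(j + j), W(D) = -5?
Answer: -1248 - 312*I*√10 ≈ -1248.0 - 986.63*I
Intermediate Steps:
L(j) = √2*√j (L(j) = √(2*j) = √2*√j)
r(A, t) = -12
P(m, O) = -48 - 12*√2*√O (P(m, O) = (√2*√O + 4)*(-12) = (4 + √2*√O)*(-12) = -48 - 12*√2*√O)
P(-5 + 1*2, W(3))*26 = (-48 - 12*√2*√(-5))*26 = (-48 - 12*√2*I*√5)*26 = (-48 - 12*I*√10)*26 = -1248 - 312*I*√10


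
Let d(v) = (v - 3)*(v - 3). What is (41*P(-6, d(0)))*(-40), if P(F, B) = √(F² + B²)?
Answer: -4920*√13 ≈ -17739.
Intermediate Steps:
d(v) = (-3 + v)² (d(v) = (-3 + v)*(-3 + v) = (-3 + v)²)
P(F, B) = √(B² + F²)
(41*P(-6, d(0)))*(-40) = (41*√(((-3 + 0)²)² + (-6)²))*(-40) = (41*√(((-3)²)² + 36))*(-40) = (41*√(9² + 36))*(-40) = (41*√(81 + 36))*(-40) = (41*√117)*(-40) = (41*(3*√13))*(-40) = (123*√13)*(-40) = -4920*√13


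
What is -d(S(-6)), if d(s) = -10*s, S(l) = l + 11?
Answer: 50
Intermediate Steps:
S(l) = 11 + l
-d(S(-6)) = -(-10)*(11 - 6) = -(-10)*5 = -1*(-50) = 50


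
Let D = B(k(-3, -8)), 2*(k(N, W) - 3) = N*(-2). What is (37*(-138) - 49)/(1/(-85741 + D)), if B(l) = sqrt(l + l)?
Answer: 441994855 - 10310*sqrt(3) ≈ 4.4198e+8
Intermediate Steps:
k(N, W) = 3 - N (k(N, W) = 3 + (N*(-2))/2 = 3 + (-2*N)/2 = 3 - N)
B(l) = sqrt(2)*sqrt(l) (B(l) = sqrt(2*l) = sqrt(2)*sqrt(l))
D = 2*sqrt(3) (D = sqrt(2)*sqrt(3 - 1*(-3)) = sqrt(2)*sqrt(3 + 3) = sqrt(2)*sqrt(6) = 2*sqrt(3) ≈ 3.4641)
(37*(-138) - 49)/(1/(-85741 + D)) = (37*(-138) - 49)/(1/(-85741 + 2*sqrt(3))) = (-5106 - 49)*(-85741 + 2*sqrt(3)) = -5155*(-85741 + 2*sqrt(3)) = 441994855 - 10310*sqrt(3)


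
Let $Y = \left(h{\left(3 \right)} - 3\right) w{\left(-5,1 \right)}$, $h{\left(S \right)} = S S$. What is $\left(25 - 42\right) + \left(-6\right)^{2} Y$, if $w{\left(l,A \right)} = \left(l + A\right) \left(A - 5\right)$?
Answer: $3439$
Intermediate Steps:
$h{\left(S \right)} = S^{2}$
$w{\left(l,A \right)} = \left(-5 + A\right) \left(A + l\right)$ ($w{\left(l,A \right)} = \left(A + l\right) \left(-5 + A\right) = \left(-5 + A\right) \left(A + l\right)$)
$Y = 96$ ($Y = \left(3^{2} - 3\right) \left(1^{2} - 5 - -25 + 1 \left(-5\right)\right) = \left(9 - 3\right) \left(1 - 5 + 25 - 5\right) = 6 \cdot 16 = 96$)
$\left(25 - 42\right) + \left(-6\right)^{2} Y = \left(25 - 42\right) + \left(-6\right)^{2} \cdot 96 = -17 + 36 \cdot 96 = -17 + 3456 = 3439$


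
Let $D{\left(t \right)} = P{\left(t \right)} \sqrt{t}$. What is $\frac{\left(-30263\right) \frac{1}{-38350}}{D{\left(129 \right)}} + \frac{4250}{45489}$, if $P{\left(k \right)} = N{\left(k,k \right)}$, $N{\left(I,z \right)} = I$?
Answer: $\frac{4250}{45489} + \frac{30263 \sqrt{129}}{638182350} \approx 0.093968$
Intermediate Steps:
$P{\left(k \right)} = k$
$D{\left(t \right)} = t^{\frac{3}{2}}$ ($D{\left(t \right)} = t \sqrt{t} = t^{\frac{3}{2}}$)
$\frac{\left(-30263\right) \frac{1}{-38350}}{D{\left(129 \right)}} + \frac{4250}{45489} = \frac{\left(-30263\right) \frac{1}{-38350}}{129^{\frac{3}{2}}} + \frac{4250}{45489} = \frac{\left(-30263\right) \left(- \frac{1}{38350}\right)}{129 \sqrt{129}} + 4250 \cdot \frac{1}{45489} = \frac{30263 \frac{\sqrt{129}}{16641}}{38350} + \frac{4250}{45489} = \frac{30263 \sqrt{129}}{638182350} + \frac{4250}{45489} = \frac{4250}{45489} + \frac{30263 \sqrt{129}}{638182350}$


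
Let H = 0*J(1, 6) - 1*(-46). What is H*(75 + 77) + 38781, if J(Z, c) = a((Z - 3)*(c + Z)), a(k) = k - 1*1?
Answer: 45773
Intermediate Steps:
a(k) = -1 + k (a(k) = k - 1 = -1 + k)
J(Z, c) = -1 + (-3 + Z)*(Z + c) (J(Z, c) = -1 + (Z - 3)*(c + Z) = -1 + (-3 + Z)*(Z + c))
H = 46 (H = 0*(-1 + 1**2 - 3*1 - 3*6 + 1*6) - 1*(-46) = 0*(-1 + 1 - 3 - 18 + 6) + 46 = 0*(-15) + 46 = 0 + 46 = 46)
H*(75 + 77) + 38781 = 46*(75 + 77) + 38781 = 46*152 + 38781 = 6992 + 38781 = 45773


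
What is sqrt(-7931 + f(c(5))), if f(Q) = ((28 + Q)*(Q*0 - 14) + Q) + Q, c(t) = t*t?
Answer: I*sqrt(8623) ≈ 92.86*I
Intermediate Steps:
c(t) = t**2
f(Q) = -392 - 12*Q (f(Q) = ((28 + Q)*(0 - 14) + Q) + Q = ((28 + Q)*(-14) + Q) + Q = ((-392 - 14*Q) + Q) + Q = (-392 - 13*Q) + Q = -392 - 12*Q)
sqrt(-7931 + f(c(5))) = sqrt(-7931 + (-392 - 12*5**2)) = sqrt(-7931 + (-392 - 12*25)) = sqrt(-7931 + (-392 - 300)) = sqrt(-7931 - 692) = sqrt(-8623) = I*sqrt(8623)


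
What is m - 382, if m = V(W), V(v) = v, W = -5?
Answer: -387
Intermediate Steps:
m = -5
m - 382 = -5 - 382 = -387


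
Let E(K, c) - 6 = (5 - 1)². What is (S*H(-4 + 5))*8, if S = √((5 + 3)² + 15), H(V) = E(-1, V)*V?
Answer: 176*√79 ≈ 1564.3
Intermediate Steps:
E(K, c) = 22 (E(K, c) = 6 + (5 - 1)² = 6 + 4² = 6 + 16 = 22)
H(V) = 22*V
S = √79 (S = √(8² + 15) = √(64 + 15) = √79 ≈ 8.8882)
(S*H(-4 + 5))*8 = (√79*(22*(-4 + 5)))*8 = (√79*(22*1))*8 = (√79*22)*8 = (22*√79)*8 = 176*√79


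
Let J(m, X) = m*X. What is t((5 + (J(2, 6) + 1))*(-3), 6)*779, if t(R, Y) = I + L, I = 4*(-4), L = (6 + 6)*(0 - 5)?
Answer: -59204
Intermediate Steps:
J(m, X) = X*m
L = -60 (L = 12*(-5) = -60)
I = -16
t(R, Y) = -76 (t(R, Y) = -16 - 60 = -76)
t((5 + (J(2, 6) + 1))*(-3), 6)*779 = -76*779 = -59204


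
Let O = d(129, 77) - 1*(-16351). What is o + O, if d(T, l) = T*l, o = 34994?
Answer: 61278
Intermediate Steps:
O = 26284 (O = 129*77 - 1*(-16351) = 9933 + 16351 = 26284)
o + O = 34994 + 26284 = 61278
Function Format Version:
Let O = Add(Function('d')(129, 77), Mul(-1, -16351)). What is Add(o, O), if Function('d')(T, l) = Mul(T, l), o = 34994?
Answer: 61278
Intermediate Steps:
O = 26284 (O = Add(Mul(129, 77), Mul(-1, -16351)) = Add(9933, 16351) = 26284)
Add(o, O) = Add(34994, 26284) = 61278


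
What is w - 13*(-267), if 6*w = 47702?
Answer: 34264/3 ≈ 11421.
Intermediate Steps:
w = 23851/3 (w = (1/6)*47702 = 23851/3 ≈ 7950.3)
w - 13*(-267) = 23851/3 - 13*(-267) = 23851/3 + 3471 = 34264/3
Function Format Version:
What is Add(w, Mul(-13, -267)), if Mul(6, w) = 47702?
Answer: Rational(34264, 3) ≈ 11421.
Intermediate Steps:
w = Rational(23851, 3) (w = Mul(Rational(1, 6), 47702) = Rational(23851, 3) ≈ 7950.3)
Add(w, Mul(-13, -267)) = Add(Rational(23851, 3), Mul(-13, -267)) = Add(Rational(23851, 3), 3471) = Rational(34264, 3)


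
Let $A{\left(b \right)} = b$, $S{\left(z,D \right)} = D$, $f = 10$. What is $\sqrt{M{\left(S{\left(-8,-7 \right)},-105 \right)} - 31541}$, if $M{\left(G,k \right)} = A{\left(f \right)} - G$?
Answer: $2 i \sqrt{7881} \approx 177.55 i$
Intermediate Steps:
$M{\left(G,k \right)} = 10 - G$
$\sqrt{M{\left(S{\left(-8,-7 \right)},-105 \right)} - 31541} = \sqrt{\left(10 - -7\right) - 31541} = \sqrt{\left(10 + 7\right) - 31541} = \sqrt{17 - 31541} = \sqrt{-31524} = 2 i \sqrt{7881}$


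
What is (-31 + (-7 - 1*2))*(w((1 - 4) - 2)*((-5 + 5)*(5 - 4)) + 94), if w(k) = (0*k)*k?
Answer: -3760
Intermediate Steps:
w(k) = 0 (w(k) = 0*k = 0)
(-31 + (-7 - 1*2))*(w((1 - 4) - 2)*((-5 + 5)*(5 - 4)) + 94) = (-31 + (-7 - 1*2))*(0*((-5 + 5)*(5 - 4)) + 94) = (-31 + (-7 - 2))*(0*(0*1) + 94) = (-31 - 9)*(0*0 + 94) = -40*(0 + 94) = -40*94 = -3760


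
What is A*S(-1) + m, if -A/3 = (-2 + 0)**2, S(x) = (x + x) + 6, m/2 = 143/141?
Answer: -6482/141 ≈ -45.972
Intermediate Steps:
m = 286/141 (m = 2*(143/141) = 286/141 ≈ 2.0284)
S(x) = 6 + 2*x (S(x) = 2*x + 6 = 6 + 2*x)
A = -12 (A = -3*(-2 + 0)**2 = -3*(-2)**2 = -3*4 = -12)
A*S(-1) + m = -12*(6 + 2*(-1)) + 286/141 = -12*(6 - 2) + 286/141 = -12*4 + 286/141 = -48 + 286/141 = -6482/141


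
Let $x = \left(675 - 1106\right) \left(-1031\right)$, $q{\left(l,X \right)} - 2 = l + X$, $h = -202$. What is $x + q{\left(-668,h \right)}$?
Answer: $443493$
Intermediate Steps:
$q{\left(l,X \right)} = 2 + X + l$ ($q{\left(l,X \right)} = 2 + \left(l + X\right) = 2 + \left(X + l\right) = 2 + X + l$)
$x = 444361$ ($x = \left(-431\right) \left(-1031\right) = 444361$)
$x + q{\left(-668,h \right)} = 444361 - 868 = 443493$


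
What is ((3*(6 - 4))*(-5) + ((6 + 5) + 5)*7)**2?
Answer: 6724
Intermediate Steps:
((3*(6 - 4))*(-5) + ((6 + 5) + 5)*7)**2 = ((3*2)*(-5) + (11 + 5)*7)**2 = (6*(-5) + 16*7)**2 = (-30 + 112)**2 = 82**2 = 6724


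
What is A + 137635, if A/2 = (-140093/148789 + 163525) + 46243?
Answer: 82900635733/148789 ≈ 5.5717e+5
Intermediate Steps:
A = 62422061718/148789 (A = 2*((-140093/148789 + 163525) + 46243) = 2*(24330581132/148789 + 46243) = 2*(31211030859/148789) = 62422061718/148789 ≈ 4.1953e+5)
A + 137635 = 62422061718/148789 + 137635 = 82900635733/148789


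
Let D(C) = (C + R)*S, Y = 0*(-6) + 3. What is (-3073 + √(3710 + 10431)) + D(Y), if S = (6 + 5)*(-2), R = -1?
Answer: -3117 + √14141 ≈ -2998.1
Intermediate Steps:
Y = 3 (Y = 0 + 3 = 3)
S = -22 (S = 11*(-2) = -22)
D(C) = 22 - 22*C (D(C) = (C - 1)*(-22) = (-1 + C)*(-22) = 22 - 22*C)
(-3073 + √(3710 + 10431)) + D(Y) = (-3073 + √(3710 + 10431)) + (22 - 22*3) = (-3073 + √14141) + (22 - 66) = (-3073 + √14141) - 44 = -3117 + √14141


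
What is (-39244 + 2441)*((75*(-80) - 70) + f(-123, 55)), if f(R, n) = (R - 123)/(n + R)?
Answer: 7590876371/34 ≈ 2.2326e+8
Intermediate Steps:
f(R, n) = (-123 + R)/(R + n)
(-39244 + 2441)*((75*(-80) - 70) + f(-123, 55)) = (-39244 + 2441)*((75*(-80) - 70) + (-123 - 123)/(-123 + 55)) = -36803*((-6000 - 70) - 246/(-68)) = -36803*(-6070 - 1/68*(-246)) = -36803*(-6070 + 123/34) = -36803*(-206257/34) = 7590876371/34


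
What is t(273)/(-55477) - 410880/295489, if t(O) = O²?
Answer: -44816889441/16392843253 ≈ -2.7339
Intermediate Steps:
t(273)/(-55477) - 410880/295489 = 273²/(-55477) - 410880/295489 = 74529*(-1/55477) - 410880*1/295489 = -74529/55477 - 410880/295489 = -44816889441/16392843253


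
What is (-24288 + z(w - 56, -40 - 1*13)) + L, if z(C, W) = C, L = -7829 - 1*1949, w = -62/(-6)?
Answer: -102335/3 ≈ -34112.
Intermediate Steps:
w = 31/3 (w = -62*(-⅙) = 31/3 ≈ 10.333)
L = -9778 (L = -7829 - 1949 = -9778)
(-24288 + z(w - 56, -40 - 1*13)) + L = (-24288 + (31/3 - 56)) - 9778 = (-24288 - 137/3) - 9778 = -73001/3 - 9778 = -102335/3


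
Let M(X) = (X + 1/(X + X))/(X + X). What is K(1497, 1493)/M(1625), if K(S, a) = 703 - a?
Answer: -8344375000/5281251 ≈ -1580.0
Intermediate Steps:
M(X) = (X + 1/(2*X))/(2*X) (M(X) = (X + 1/(2*X))/((2*X)) = (X + 1/(2*X))*(1/(2*X)) = (X + 1/(2*X))/(2*X))
K(1497, 1493)/M(1625) = (703 - 1*1493)/(½ + (¼)/1625²) = (703 - 1493)/(½ + (¼)*(1/2640625)) = -790/(½ + 1/10562500) = -790/5281251/10562500 = -790*10562500/5281251 = -8344375000/5281251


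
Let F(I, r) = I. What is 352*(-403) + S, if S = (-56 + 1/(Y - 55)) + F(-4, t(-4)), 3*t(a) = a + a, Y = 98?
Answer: -6102387/43 ≈ -1.4192e+5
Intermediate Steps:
t(a) = 2*a/3 (t(a) = (a + a)/3 = (2*a)/3 = 2*a/3)
S = -2579/43 (S = (-56 + 1/(98 - 55)) - 4 = (-56 + 1/43) - 4 = -2407/43 - 4 = -2579/43 ≈ -59.977)
352*(-403) + S = 352*(-403) - 2579/43 = -141856 - 2579/43 = -6102387/43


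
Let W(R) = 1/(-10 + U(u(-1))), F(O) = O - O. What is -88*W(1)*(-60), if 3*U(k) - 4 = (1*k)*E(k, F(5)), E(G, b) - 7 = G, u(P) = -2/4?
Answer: -7040/13 ≈ -541.54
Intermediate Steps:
F(O) = 0
u(P) = -½ (u(P) = -2*¼ = -½)
E(G, b) = 7 + G
U(k) = 4/3 + k*(7 + k)/3 (U(k) = 4/3 + ((1*k)*(7 + k))/3 = 4/3 + (k*(7 + k))/3 = 4/3 + k*(7 + k)/3)
W(R) = -4/39 (W(R) = 1/(-10 + (4/3 + (⅓)*(-½)*(7 - ½))) = 1/(-10 + (4/3 + (⅓)*(-½)*(13/2))) = 1/(-10 + (4/3 - 13/12)) = 1/(-10 + ¼) = 1/(-39/4) = -4/39)
-88*W(1)*(-60) = -88*(-4/39)*(-60) = (352/39)*(-60) = -7040/13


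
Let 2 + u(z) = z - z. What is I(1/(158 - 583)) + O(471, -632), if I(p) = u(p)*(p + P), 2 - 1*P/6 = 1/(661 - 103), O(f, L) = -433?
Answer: -18061889/39525 ≈ -456.97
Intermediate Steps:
u(z) = -2 (u(z) = -2 + (z - z) = -2 + 0 = -2)
P = 1115/93 (P = 12 - 6/(661 - 103) = 12 - 6/558 = 12 - 6*1/558 = 12 - 1/93 = 1115/93 ≈ 11.989)
I(p) = -2230/93 - 2*p (I(p) = -2*(p + 1115/93) = -2*(1115/93 + p) = -2230/93 - 2*p)
I(1/(158 - 583)) + O(471, -632) = (-2230/93 - 2/(158 - 583)) - 433 = (-2230/93 - 2/(-425)) - 433 = (-2230/93 - 2*(-1/425)) - 433 = (-2230/93 + 2/425) - 433 = -947564/39525 - 433 = -18061889/39525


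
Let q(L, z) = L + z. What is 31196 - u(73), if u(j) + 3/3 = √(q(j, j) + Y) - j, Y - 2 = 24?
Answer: 31270 - 2*√43 ≈ 31257.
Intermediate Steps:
Y = 26 (Y = 2 + 24 = 26)
u(j) = -1 + √(26 + 2*j) - j (u(j) = -1 + (√((j + j) + 26) - j) = -1 + (√(2*j + 26) - j) = -1 + (√(26 + 2*j) - j) = -1 + √(26 + 2*j) - j)
31196 - u(73) = 31196 - (-1 + √(26 + 2*73) - 1*73) = 31196 - (-1 + √(26 + 146) - 73) = 31196 - (-1 + √172 - 73) = 31196 - (-1 + 2*√43 - 73) = 31196 - (-74 + 2*√43) = 31196 + (74 - 2*√43) = 31270 - 2*√43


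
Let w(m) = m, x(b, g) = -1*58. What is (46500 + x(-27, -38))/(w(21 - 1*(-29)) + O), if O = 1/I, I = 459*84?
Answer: 1790617752/1927801 ≈ 928.84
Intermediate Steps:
I = 38556
x(b, g) = -58
O = 1/38556 ≈ 2.5936e-5
(46500 + x(-27, -38))/(w(21 - 1*(-29)) + O) = (46500 - 58)/((21 - 1*(-29)) + 1/38556) = 46442/((21 + 29) + 1/38556) = 46442/(50 + 1/38556) = 46442/(1927801/38556) = 46442*(38556/1927801) = 1790617752/1927801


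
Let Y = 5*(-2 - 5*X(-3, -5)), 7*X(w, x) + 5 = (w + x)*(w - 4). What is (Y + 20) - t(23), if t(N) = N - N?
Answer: -1205/7 ≈ -172.14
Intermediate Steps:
X(w, x) = -5/7 + (-4 + w)*(w + x)/7 (X(w, x) = -5/7 + ((w + x)*(w - 4))/7 = -5/7 + ((w + x)*(-4 + w))/7 = -5/7 + ((-4 + w)*(w + x))/7 = -5/7 + (-4 + w)*(w + x)/7)
Y = -1345/7 (Y = 5*(-2 - 5*(-5/7 - 4/7*(-3) - 4/7*(-5) + (⅐)*(-3)² + (⅐)*(-3)*(-5))) = 5*(-2 - 5*(-5/7 + 12/7 + 20/7 + (⅐)*9 + 15/7)) = 5*(-2 - 5*(-5/7 + 12/7 + 20/7 + 9/7 + 15/7)) = 5*(-2 - 5*51/7) = 5*(-2 - 255/7) = 5*(-269/7) = -1345/7 ≈ -192.14)
t(N) = 0
(Y + 20) - t(23) = (-1345/7 + 20) - 1*0 = -1205/7 + 0 = -1205/7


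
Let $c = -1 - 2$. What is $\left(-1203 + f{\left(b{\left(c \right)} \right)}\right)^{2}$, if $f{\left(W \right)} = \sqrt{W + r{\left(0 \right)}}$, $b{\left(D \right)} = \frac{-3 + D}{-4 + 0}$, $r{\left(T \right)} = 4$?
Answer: $\frac{\left(2406 - \sqrt{22}\right)^{2}}{4} \approx 1.4416 \cdot 10^{6}$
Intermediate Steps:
$c = -3$ ($c = -1 - 2 = -3$)
$b{\left(D \right)} = \frac{3}{4} - \frac{D}{4}$ ($b{\left(D \right)} = \frac{-3 + D}{-4} = \left(-3 + D\right) \left(- \frac{1}{4}\right) = \frac{3}{4} - \frac{D}{4}$)
$f{\left(W \right)} = \sqrt{4 + W}$ ($f{\left(W \right)} = \sqrt{W + 4} = \sqrt{4 + W}$)
$\left(-1203 + f{\left(b{\left(c \right)} \right)}\right)^{2} = \left(-1203 + \sqrt{4 + \left(\frac{3}{4} - - \frac{3}{4}\right)}\right)^{2} = \left(-1203 + \sqrt{4 + \left(\frac{3}{4} + \frac{3}{4}\right)}\right)^{2} = \left(-1203 + \sqrt{4 + \frac{3}{2}}\right)^{2} = \left(-1203 + \sqrt{\frac{11}{2}}\right)^{2} = \left(-1203 + \frac{\sqrt{22}}{2}\right)^{2}$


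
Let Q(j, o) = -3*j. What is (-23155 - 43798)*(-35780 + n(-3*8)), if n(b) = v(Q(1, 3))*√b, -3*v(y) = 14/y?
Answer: 2395578340 - 1874684*I*√6/9 ≈ 2.3956e+9 - 5.1022e+5*I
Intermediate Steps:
v(y) = -14/(3*y)
n(b) = 14*√b/9 (n(b) = (-14/(3*((-3*1))))*√b = (-14/3/(-3))*√b = (-14/3*(-⅓))*√b = 14*√b/9)
(-23155 - 43798)*(-35780 + n(-3*8)) = (-23155 - 43798)*(-35780 + 14*√(-3*8)/9) = -66953*(-35780 + 14*√(-24)/9) = -66953*(-35780 + 14*(2*I*√6)/9) = -66953*(-35780 + 28*I*√6/9) = 2395578340 - 1874684*I*√6/9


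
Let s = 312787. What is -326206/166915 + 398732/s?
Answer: -35478644342/52208842105 ≈ -0.67955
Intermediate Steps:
-326206/166915 + 398732/s = -326206/166915 + 398732/312787 = -35478644342/52208842105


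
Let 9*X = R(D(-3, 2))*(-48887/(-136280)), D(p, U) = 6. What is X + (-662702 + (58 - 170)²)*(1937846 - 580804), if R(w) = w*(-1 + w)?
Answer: -36071614379361337/40884 ≈ -8.8229e+11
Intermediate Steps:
X = 48887/40884 (X = ((6*(-1 + 6))*(-48887/(-136280)))/9 = ((6*5)*(-48887*(-1/136280)))/9 = (30*(48887/136280))/9 = (⅑)*(146661/13628) = 48887/40884 ≈ 1.1957)
X + (-662702 + (58 - 170)²)*(1937846 - 580804) = 48887/40884 + (-662702 + (58 - 170)²)*(1937846 - 580804) = 48887/40884 + (-662702 + (-112)²)*1357042 = 48887/40884 + (-662702 + 12544)*1357042 = 48887/40884 - 650158*1357042 = 48887/40884 - 882291712636 = -36071614379361337/40884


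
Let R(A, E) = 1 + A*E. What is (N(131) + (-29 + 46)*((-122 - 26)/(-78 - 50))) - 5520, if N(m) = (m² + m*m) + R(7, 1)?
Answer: 922549/32 ≈ 28830.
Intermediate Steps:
N(m) = 8 + 2*m² (N(m) = (m² + m*m) + (1 + 7*1) = (m² + m²) + (1 + 7) = 2*m² + 8 = 8 + 2*m²)
(N(131) + (-29 + 46)*((-122 - 26)/(-78 - 50))) - 5520 = ((8 + 2*131²) + (-29 + 46)*((-122 - 26)/(-78 - 50))) - 5520 = ((8 + 2*17161) + 17*(-148/(-128))) - 5520 = ((8 + 34322) + 17*(-148*(-1/128))) - 5520 = (34330 + 17*(37/32)) - 5520 = (34330 + 629/32) - 5520 = 1099189/32 - 5520 = 922549/32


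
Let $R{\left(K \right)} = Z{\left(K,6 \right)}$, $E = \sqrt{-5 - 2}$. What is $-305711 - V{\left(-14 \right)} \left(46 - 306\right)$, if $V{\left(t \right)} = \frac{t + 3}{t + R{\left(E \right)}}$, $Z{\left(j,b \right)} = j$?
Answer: $- \frac{8859899}{29} + \frac{2860 i \sqrt{7}}{203} \approx -3.0551 \cdot 10^{5} + 37.275 i$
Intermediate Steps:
$E = i \sqrt{7}$ ($E = \sqrt{-7} = i \sqrt{7} \approx 2.6458 i$)
$R{\left(K \right)} = K$
$V{\left(t \right)} = \frac{3 + t}{t + i \sqrt{7}}$ ($V{\left(t \right)} = \frac{t + 3}{t + i \sqrt{7}} = \frac{3 + t}{t + i \sqrt{7}}$)
$-305711 - V{\left(-14 \right)} \left(46 - 306\right) = -305711 - \frac{3 - 14}{-14 + i \sqrt{7}} \left(46 - 306\right) = -305711 - \frac{1}{-14 + i \sqrt{7}} \left(-11\right) \left(-260\right) = -305711 - - \frac{11}{-14 + i \sqrt{7}} \left(-260\right) = -305711 - \frac{2860}{-14 + i \sqrt{7}}$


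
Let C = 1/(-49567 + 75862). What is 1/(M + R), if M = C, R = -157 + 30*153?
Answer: 26295/116565736 ≈ 0.00022558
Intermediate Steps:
R = 4433 (R = -157 + 4590 = 4433)
C = 1/26295 ≈ 3.8030e-5
M = 1/26295 ≈ 3.8030e-5
1/(M + R) = 1/(1/26295 + 4433) = 1/(116565736/26295) = 26295/116565736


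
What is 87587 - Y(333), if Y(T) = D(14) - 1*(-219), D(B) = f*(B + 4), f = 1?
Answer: 87350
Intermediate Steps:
D(B) = 4 + B (D(B) = 1*(B + 4) = 1*(4 + B) = 4 + B)
Y(T) = 237 (Y(T) = (4 + 14) - 1*(-219) = 18 + 219 = 237)
87587 - Y(333) = 87587 - 1*237 = 87587 - 237 = 87350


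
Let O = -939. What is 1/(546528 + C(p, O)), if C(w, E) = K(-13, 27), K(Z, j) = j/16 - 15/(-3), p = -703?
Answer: 16/8744555 ≈ 1.8297e-6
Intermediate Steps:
K(Z, j) = 5 + j/16 (K(Z, j) = j*(1/16) - 15*(-⅓) = j/16 + 5 = 5 + j/16)
C(w, E) = 107/16 (C(w, E) = 5 + (1/16)*27 = 5 + 27/16 = 107/16)
1/(546528 + C(p, O)) = 1/(546528 + 107/16) = 1/(8744555/16) = 16/8744555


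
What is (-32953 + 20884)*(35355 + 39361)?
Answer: -901747404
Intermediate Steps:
(-32953 + 20884)*(35355 + 39361) = -12069*74716 = -901747404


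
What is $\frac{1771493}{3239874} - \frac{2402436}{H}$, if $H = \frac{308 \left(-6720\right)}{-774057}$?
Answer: $- \frac{2074703376808667}{2309146560} \approx -8.9847 \cdot 10^{5}$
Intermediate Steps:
$H = \frac{689920}{258019}$ ($H = \left(-2069760\right) \left(- \frac{1}{774057}\right) = \frac{689920}{258019} \approx 2.6739$)
$\frac{1771493}{3239874} - \frac{2402436}{H} = \frac{1771493}{3239874} - \frac{2402436}{\frac{689920}{258019}} = 1771493 \cdot \frac{1}{3239874} - \frac{154968533571}{172480} = \frac{1771493}{3239874} - \frac{154968533571}{172480} = - \frac{2074703376808667}{2309146560}$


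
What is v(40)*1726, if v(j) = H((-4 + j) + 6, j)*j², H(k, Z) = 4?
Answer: 11046400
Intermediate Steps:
v(j) = 4*j²
v(40)*1726 = (4*40²)*1726 = (4*1600)*1726 = 6400*1726 = 11046400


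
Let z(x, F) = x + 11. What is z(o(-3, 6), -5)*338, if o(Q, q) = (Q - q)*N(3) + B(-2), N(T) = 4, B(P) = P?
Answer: -9126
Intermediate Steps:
o(Q, q) = -2 - 4*q + 4*Q (o(Q, q) = (Q - q)*4 - 2 = (-4*q + 4*Q) - 2 = -2 - 4*q + 4*Q)
z(x, F) = 11 + x
z(o(-3, 6), -5)*338 = (11 + (-2 - 4*6 + 4*(-3)))*338 = (11 + (-2 - 24 - 12))*338 = (11 - 38)*338 = -27*338 = -9126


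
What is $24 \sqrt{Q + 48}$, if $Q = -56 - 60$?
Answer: $48 i \sqrt{17} \approx 197.91 i$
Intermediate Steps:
$Q = -116$ ($Q = -56 - 60 = -116$)
$24 \sqrt{Q + 48} = 24 \sqrt{-116 + 48} = 24 \sqrt{-68} = 24 \cdot 2 i \sqrt{17} = 48 i \sqrt{17}$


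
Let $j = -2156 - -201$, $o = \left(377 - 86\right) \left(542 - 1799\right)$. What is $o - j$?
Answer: $-363832$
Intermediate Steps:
$o = -365787$ ($o = 291 \left(-1257\right) = -365787$)
$j = -1955$ ($j = -2156 + 201 = -1955$)
$o - j = -365787 - -1955 = -365787 + 1955 = -363832$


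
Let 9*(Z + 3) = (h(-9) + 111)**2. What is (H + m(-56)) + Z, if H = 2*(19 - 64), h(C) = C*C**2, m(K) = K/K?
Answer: 42344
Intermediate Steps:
m(K) = 1
h(C) = C**3
H = -90 (H = 2*(-45) = -90)
Z = 42433 (Z = -3 + ((-9)**3 + 111)**2/9 = -3 + (-729 + 111)**2/9 = -3 + (1/9)*(-618)**2 = -3 + (1/9)*381924 = -3 + 42436 = 42433)
(H + m(-56)) + Z = (-90 + 1) + 42433 = -89 + 42433 = 42344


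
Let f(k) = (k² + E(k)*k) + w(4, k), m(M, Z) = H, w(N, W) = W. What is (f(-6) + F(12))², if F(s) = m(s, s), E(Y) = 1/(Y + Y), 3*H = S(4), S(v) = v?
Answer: 36481/36 ≈ 1013.4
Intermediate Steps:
H = 4/3 (H = (⅓)*4 = 4/3 ≈ 1.3333)
E(Y) = 1/(2*Y)
m(M, Z) = 4/3
f(k) = ½ + k + k² (f(k) = (k² + (1/(2*k))*k) + k = (k² + ½) + k = (½ + k²) + k = ½ + k + k²)
F(s) = 4/3
(f(-6) + F(12))² = ((½ - 6 + (-6)²) + 4/3)² = ((½ - 6 + 36) + 4/3)² = (61/2 + 4/3)² = (191/6)² = 36481/36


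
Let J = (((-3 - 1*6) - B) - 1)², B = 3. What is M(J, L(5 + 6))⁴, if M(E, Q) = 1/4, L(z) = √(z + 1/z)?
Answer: 1/256 ≈ 0.0039063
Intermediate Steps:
J = 169 (J = (((-3 - 1*6) - 1*3) - 1)² = (((-3 - 6) - 3) - 1)² = ((-9 - 3) - 1)² = (-12 - 1)² = (-13)² = 169)
M(E, Q) = ¼
M(J, L(5 + 6))⁴ = (¼)⁴ = 1/256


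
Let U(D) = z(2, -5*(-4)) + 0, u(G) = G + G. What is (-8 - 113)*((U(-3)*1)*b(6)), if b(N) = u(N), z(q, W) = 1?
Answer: -1452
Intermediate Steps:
u(G) = 2*G
b(N) = 2*N
U(D) = 1 (U(D) = 1 + 0 = 1)
(-8 - 113)*((U(-3)*1)*b(6)) = (-8 - 113)*((1*1)*(2*6)) = -121*12 = -1452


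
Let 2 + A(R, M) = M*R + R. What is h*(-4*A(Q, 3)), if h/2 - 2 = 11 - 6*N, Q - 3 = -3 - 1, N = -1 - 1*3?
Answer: 1776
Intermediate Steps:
N = -4 (N = -1 - 3 = -4)
Q = -1 (Q = 3 + (-3 - 1) = 3 - 4 = -1)
A(R, M) = -2 + R + M*R (A(R, M) = -2 + (M*R + R) = -2 + (R + M*R) = -2 + R + M*R)
h = 74 (h = 4 + 2*(11 - 6*(-4)) = 4 + 2*(11 + 24) = 4 + 2*35 = 4 + 70 = 74)
h*(-4*A(Q, 3)) = 74*(-4*(-2 - 1 + 3*(-1))) = 74*(-4*(-2 - 1 - 3)) = 74*(-4*(-6)) = 74*24 = 1776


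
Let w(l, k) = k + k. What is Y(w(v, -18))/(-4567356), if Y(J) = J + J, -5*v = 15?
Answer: 2/126871 ≈ 1.5764e-5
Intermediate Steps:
v = -3 (v = -1/5*15 = -3)
w(l, k) = 2*k
Y(J) = 2*J
Y(w(v, -18))/(-4567356) = (2*(2*(-18)))/(-4567356) = (2*(-36))*(-1/4567356) = -72*(-1/4567356) = 2/126871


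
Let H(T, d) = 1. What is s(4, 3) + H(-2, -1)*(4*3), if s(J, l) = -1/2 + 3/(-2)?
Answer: 10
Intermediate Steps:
s(J, l) = -2 (s(J, l) = -1*½ + 3*(-½) = -½ - 3/2 = -2)
s(4, 3) + H(-2, -1)*(4*3) = -2 + 1*(4*3) = -2 + 1*12 = -2 + 12 = 10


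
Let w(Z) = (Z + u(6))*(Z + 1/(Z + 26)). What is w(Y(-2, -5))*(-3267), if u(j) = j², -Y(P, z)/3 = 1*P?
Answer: -13241151/16 ≈ -8.2757e+5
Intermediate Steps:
Y(P, z) = -3*P
w(Z) = (36 + Z)*(Z + 1/(26 + Z)) (w(Z) = (Z + 6²)*(Z + 1/(Z + 26)) = (Z + 36)*(Z + 1/(26 + Z)) = (36 + Z)*(Z + 1/(26 + Z)))
w(Y(-2, -5))*(-3267) = ((36 + (-3*(-2))³ + 62*(-3*(-2))² + 937*(-3*(-2)))/(26 - 3*(-2)))*(-3267) = ((36 + 6³ + 62*6² + 937*6)/(26 + 6))*(-3267) = ((36 + 216 + 62*36 + 5622)/32)*(-3267) = ((36 + 216 + 2232 + 5622)/32)*(-3267) = ((1/32)*8106)*(-3267) = (4053/16)*(-3267) = -13241151/16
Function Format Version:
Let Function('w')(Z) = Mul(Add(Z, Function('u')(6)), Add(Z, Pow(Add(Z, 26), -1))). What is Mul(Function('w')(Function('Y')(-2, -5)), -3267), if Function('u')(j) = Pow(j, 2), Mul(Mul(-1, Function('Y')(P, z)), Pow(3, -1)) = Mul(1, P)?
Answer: Rational(-13241151, 16) ≈ -8.2757e+5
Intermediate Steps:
Function('Y')(P, z) = Mul(-3, P) (Function('Y')(P, z) = Mul(-3, Mul(1, P)) = Mul(-3, P))
Function('w')(Z) = Mul(Add(36, Z), Add(Z, Pow(Add(26, Z), -1))) (Function('w')(Z) = Mul(Add(Z, Pow(6, 2)), Add(Z, Pow(Add(Z, 26), -1))) = Mul(Add(Z, 36), Add(Z, Pow(Add(26, Z), -1))) = Mul(Add(36, Z), Add(Z, Pow(Add(26, Z), -1))))
Mul(Function('w')(Function('Y')(-2, -5)), -3267) = Mul(Mul(Pow(Add(26, Mul(-3, -2)), -1), Add(36, Pow(Mul(-3, -2), 3), Mul(62, Pow(Mul(-3, -2), 2)), Mul(937, Mul(-3, -2)))), -3267) = Mul(Mul(Pow(Add(26, 6), -1), Add(36, Pow(6, 3), Mul(62, Pow(6, 2)), Mul(937, 6))), -3267) = Mul(Mul(Pow(32, -1), Add(36, 216, Mul(62, 36), 5622)), -3267) = Mul(Mul(Rational(1, 32), Add(36, 216, 2232, 5622)), -3267) = Mul(Mul(Rational(1, 32), 8106), -3267) = Mul(Rational(4053, 16), -3267) = Rational(-13241151, 16)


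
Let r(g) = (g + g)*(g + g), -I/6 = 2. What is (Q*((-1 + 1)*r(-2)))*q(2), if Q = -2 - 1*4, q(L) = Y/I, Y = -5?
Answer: 0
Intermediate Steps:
I = -12 (I = -6*2 = -12)
r(g) = 4*g**2 (r(g) = (2*g)*(2*g) = 4*g**2)
q(L) = 5/12 (q(L) = -5/(-12) = -5*(-1/12) = 5/12)
Q = -6 (Q = -2 - 4 = -6)
(Q*((-1 + 1)*r(-2)))*q(2) = -6*(-1 + 1)*4*(-2)**2*(5/12) = -0*4*4*(5/12) = -0*16*(5/12) = -6*0*(5/12) = 0*(5/12) = 0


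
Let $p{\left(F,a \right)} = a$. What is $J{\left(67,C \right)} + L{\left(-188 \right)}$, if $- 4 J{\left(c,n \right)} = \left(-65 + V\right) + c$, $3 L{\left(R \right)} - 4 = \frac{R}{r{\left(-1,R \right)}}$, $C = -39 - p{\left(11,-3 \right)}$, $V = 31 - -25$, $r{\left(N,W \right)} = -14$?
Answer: $- \frac{365}{42} \approx -8.6905$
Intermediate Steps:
$V = 56$ ($V = 31 + 25 = 56$)
$C = -36$ ($C = -39 - -3 = -39 + 3 = -36$)
$L{\left(R \right)} = \frac{4}{3} - \frac{R}{42}$ ($L{\left(R \right)} = \frac{4}{3} + \frac{R \frac{1}{-14}}{3} = \frac{4}{3} + \frac{R \left(- \frac{1}{14}\right)}{3} = \frac{4}{3} + \frac{\left(- \frac{1}{14}\right) R}{3} = \frac{4}{3} - \frac{R}{42}$)
$J{\left(c,n \right)} = \frac{9}{4} - \frac{c}{4}$ ($J{\left(c,n \right)} = - \frac{\left(-65 + 56\right) + c}{4} = - \frac{-9 + c}{4} = \frac{9}{4} - \frac{c}{4}$)
$J{\left(67,C \right)} + L{\left(-188 \right)} = \left(\frac{9}{4} - \frac{67}{4}\right) + \left(\frac{4}{3} - - \frac{94}{21}\right) = \left(\frac{9}{4} - \frac{67}{4}\right) + \left(\frac{4}{3} + \frac{94}{21}\right) = - \frac{29}{2} + \frac{122}{21} = - \frac{365}{42}$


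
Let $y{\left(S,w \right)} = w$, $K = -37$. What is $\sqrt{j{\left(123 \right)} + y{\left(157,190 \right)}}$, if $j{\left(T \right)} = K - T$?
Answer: $\sqrt{30} \approx 5.4772$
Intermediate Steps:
$j{\left(T \right)} = -37 - T$
$\sqrt{j{\left(123 \right)} + y{\left(157,190 \right)}} = \sqrt{\left(-37 - 123\right) + 190} = \sqrt{-160 + 190} = \sqrt{30}$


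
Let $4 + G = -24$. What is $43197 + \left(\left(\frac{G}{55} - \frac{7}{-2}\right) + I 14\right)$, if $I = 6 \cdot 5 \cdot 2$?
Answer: $\frac{4844399}{110} \approx 44040.0$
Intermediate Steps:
$G = -28$ ($G = -4 - 24 = -28$)
$I = 60$ ($I = 30 \cdot 2 = 60$)
$43197 + \left(\left(\frac{G}{55} - \frac{7}{-2}\right) + I 14\right) = 43197 + \left(\left(- \frac{28}{55} - \frac{7}{-2}\right) + 60 \cdot 14\right) = 43197 + \left(\left(\left(-28\right) \frac{1}{55} - - \frac{7}{2}\right) + 840\right) = 43197 + \left(\left(- \frac{28}{55} + \frac{7}{2}\right) + 840\right) = 43197 + \left(\frac{329}{110} + 840\right) = 43197 + \frac{92729}{110} = \frac{4844399}{110}$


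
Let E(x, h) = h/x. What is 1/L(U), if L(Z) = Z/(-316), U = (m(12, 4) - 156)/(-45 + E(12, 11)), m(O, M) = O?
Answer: -41791/432 ≈ -96.738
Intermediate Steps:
U = 1728/529 (U = (12 - 156)/(-45 + 11/12) = -144/(-45 + 11*(1/12)) = -144/(-45 + 11/12) = -144/(-529/12) = -144*(-12/529) = 1728/529 ≈ 3.2665)
L(Z) = -Z/316 (L(Z) = Z*(-1/316) = -Z/316)
1/L(U) = 1/(-1/316*1728/529) = 1/(-432/41791) = -41791/432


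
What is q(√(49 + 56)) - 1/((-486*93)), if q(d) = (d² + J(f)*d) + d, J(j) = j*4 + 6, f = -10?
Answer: 4745791/45198 - 33*√105 ≈ -233.15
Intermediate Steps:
J(j) = 6 + 4*j (J(j) = 4*j + 6 = 6 + 4*j)
q(d) = d² - 33*d (q(d) = (d² + (6 + 4*(-10))*d) + d = (d² + (6 - 40)*d) + d = (d² - 34*d) + d = d² - 33*d)
q(√(49 + 56)) - 1/((-486*93)) = √(49 + 56)*(-33 + √(49 + 56)) - 1/((-486*93)) = √105*(-33 + √105) - 1/(-45198) = √105*(-33 + √105) - 1*(-1/45198) = √105*(-33 + √105) + 1/45198 = 1/45198 + √105*(-33 + √105)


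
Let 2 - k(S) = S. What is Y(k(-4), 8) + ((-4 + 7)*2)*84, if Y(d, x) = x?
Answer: 512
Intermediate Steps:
k(S) = 2 - S
Y(k(-4), 8) + ((-4 + 7)*2)*84 = 8 + ((-4 + 7)*2)*84 = 8 + (3*2)*84 = 8 + 6*84 = 8 + 504 = 512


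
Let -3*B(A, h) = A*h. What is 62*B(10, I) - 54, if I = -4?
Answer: 2318/3 ≈ 772.67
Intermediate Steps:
B(A, h) = -A*h/3
62*B(10, I) - 54 = 62*(-⅓*10*(-4)) - 54 = 62*(40/3) - 54 = 2480/3 - 54 = 2318/3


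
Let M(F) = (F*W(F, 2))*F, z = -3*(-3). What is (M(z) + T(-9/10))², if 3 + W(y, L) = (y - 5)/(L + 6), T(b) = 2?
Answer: 160801/4 ≈ 40200.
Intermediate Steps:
W(y, L) = -3 + (-5 + y)/(6 + L) (W(y, L) = -3 + (y - 5)/(L + 6) = -3 + (-5 + y)/(6 + L))
z = 9
M(F) = F²*(-29/8 + F/8) (M(F) = (F*((-23 + F - 3*2)/(6 + 2)))*F = (F*((-23 + F - 6)/8))*F = (F*((-29 + F)/8))*F = (F*(-29/8 + F/8))*F = F²*(-29/8 + F/8))
(M(z) + T(-9/10))² = ((⅛)*9²*(-29 + 9) + 2)² = ((⅛)*81*(-20) + 2)² = (-405/2 + 2)² = (-401/2)² = 160801/4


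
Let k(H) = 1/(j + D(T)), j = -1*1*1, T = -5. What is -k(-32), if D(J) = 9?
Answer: -1/8 ≈ -0.12500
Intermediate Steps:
j = -1 (j = -1*1 = -1)
k(H) = 1/8 (k(H) = 1/(-1 + 9) = 1/8)
-k(-32) = -1*1/8 = -1/8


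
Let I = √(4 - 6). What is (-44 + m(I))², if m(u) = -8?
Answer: 2704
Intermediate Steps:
I = I*√2 (I = √(-2) = I*√2 ≈ 1.4142*I)
(-44 + m(I))² = (-44 - 8)² = (-52)² = 2704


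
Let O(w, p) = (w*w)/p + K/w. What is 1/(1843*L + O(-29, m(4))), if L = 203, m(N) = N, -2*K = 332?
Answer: 116/43424017 ≈ 2.6713e-6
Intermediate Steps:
K = -166 (K = -½*332 = -166)
O(w, p) = -166/w + w²/p (O(w, p) = (w*w)/p - 166/w = w²/p - 166/w = -166/w + w²/p)
1/(1843*L + O(-29, m(4))) = 1/(1843*203 + (-166/(-29) + (-29)²/4)) = 1/(374129 + (-166*(-1/29) + (¼)*841)) = 1/(374129 + (166/29 + 841/4)) = 1/(374129 + 25053/116) = 1/(43424017/116) = 116/43424017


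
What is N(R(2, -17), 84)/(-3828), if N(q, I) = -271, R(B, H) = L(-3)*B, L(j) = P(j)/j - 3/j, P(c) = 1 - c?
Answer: 271/3828 ≈ 0.070794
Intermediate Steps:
L(j) = -3/j + (1 - j)/j (L(j) = (1 - j)/j - 3/j = -3/j + (1 - j)/j)
R(B, H) = -B/3 (R(B, H) = ((-2 - 1*(-3))/(-3))*B = (-(-2 + 3)/3)*B = (-⅓*1)*B = -B/3)
N(R(2, -17), 84)/(-3828) = -271/(-3828) = -271*(-1/3828) = 271/3828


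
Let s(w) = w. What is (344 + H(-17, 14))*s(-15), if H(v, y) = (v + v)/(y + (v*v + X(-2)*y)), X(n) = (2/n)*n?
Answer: -1707450/331 ≈ -5158.5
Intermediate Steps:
X(n) = 2
H(v, y) = 2*v/(v² + 3*y) (H(v, y) = (v + v)/(y + (v*v + 2*y)) = (2*v)/(y + (v² + 2*y)) = (2*v)/(v² + 3*y) = 2*v/(v² + 3*y))
(344 + H(-17, 14))*s(-15) = (344 + 2*(-17)/((-17)² + 3*14))*(-15) = (344 + 2*(-17)/(289 + 42))*(-15) = (344 + 2*(-17)/331)*(-15) = (344 + 2*(-17)*(1/331))*(-15) = (344 - 34/331)*(-15) = (113830/331)*(-15) = -1707450/331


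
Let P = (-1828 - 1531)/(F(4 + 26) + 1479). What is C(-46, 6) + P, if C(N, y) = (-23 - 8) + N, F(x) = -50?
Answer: -113392/1429 ≈ -79.351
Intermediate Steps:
C(N, y) = -31 + N
P = -3359/1429 (P = (-1828 - 1531)/(-50 + 1479) = -3359/1429 ≈ -2.3506)
C(-46, 6) + P = (-31 - 46) - 3359/1429 = -77 - 3359/1429 = -113392/1429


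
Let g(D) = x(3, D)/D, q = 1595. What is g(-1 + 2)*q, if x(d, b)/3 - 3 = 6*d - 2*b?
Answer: 90915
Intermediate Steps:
x(d, b) = 9 - 6*b + 18*d (x(d, b) = 9 + 3*(6*d - 2*b) = 9 + 3*(-2*b + 6*d) = 9 + (-6*b + 18*d) = 9 - 6*b + 18*d)
g(D) = (63 - 6*D)/D (g(D) = (9 - 6*D + 18*3)/D = (9 - 6*D + 54)/D = (63 - 6*D)/D)
g(-1 + 2)*q = (-6 + 63/(-1 + 2))*1595 = (-6 + 63/1)*1595 = (-6 + 63*1)*1595 = (-6 + 63)*1595 = 57*1595 = 90915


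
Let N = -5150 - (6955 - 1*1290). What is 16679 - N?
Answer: 27494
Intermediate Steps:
N = -10815 (N = -5150 - (6955 - 1290) = -5150 - 1*5665 = -5150 - 5665 = -10815)
16679 - N = 16679 - 1*(-10815) = 16679 + 10815 = 27494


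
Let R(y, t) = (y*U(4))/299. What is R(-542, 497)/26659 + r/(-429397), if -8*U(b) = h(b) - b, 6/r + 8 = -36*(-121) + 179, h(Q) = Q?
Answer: -2/647960073 ≈ -3.0866e-9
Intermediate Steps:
r = 2/1509 (r = 6/(-8 + (-36*(-121) + 179)) = 6/(-8 + (4356 + 179)) = 6/(-8 + 4535) = 6/4527 = 6*(1/4527) = 2/1509 ≈ 0.0013254)
U(b) = 0 (U(b) = -(b - b)/8 = -⅛*0 = 0)
R(y, t) = 0 (R(y, t) = (y*0)/299 = 0*(1/299) = 0)
R(-542, 497)/26659 + r/(-429397) = 0/26659 + (2/1509)/(-429397) = 0*(1/26659) + (2/1509)*(-1/429397) = 0 - 2/647960073 = -2/647960073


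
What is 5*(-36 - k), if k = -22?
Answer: -70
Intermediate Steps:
5*(-36 - k) = 5*(-36 - 1*(-22)) = 5*(-36 + 22) = 5*(-14) = -70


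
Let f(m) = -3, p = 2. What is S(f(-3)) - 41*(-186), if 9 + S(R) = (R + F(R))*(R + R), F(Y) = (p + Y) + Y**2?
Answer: 7587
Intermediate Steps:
F(Y) = 2 + Y + Y**2 (F(Y) = (2 + Y) + Y**2 = 2 + Y + Y**2)
S(R) = -9 + 2*R*(2 + R**2 + 2*R) (S(R) = -9 + (R + (2 + R + R**2))*(R + R) = -9 + (2 + R**2 + 2*R)*(2*R) = -9 + 2*R*(2 + R**2 + 2*R))
S(f(-3)) - 41*(-186) = (-9 + 2*(-3)**3 + 4*(-3) + 4*(-3)**2) - 41*(-186) = (-9 + 2*(-27) - 12 + 4*9) + 7626 = (-9 - 54 - 12 + 36) + 7626 = -39 + 7626 = 7587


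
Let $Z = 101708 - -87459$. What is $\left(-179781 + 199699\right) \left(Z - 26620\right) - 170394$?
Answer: $3237440752$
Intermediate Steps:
$Z = 189167$ ($Z = 101708 + 87459 = 189167$)
$\left(-179781 + 199699\right) \left(Z - 26620\right) - 170394 = \left(-179781 + 199699\right) \left(189167 - 26620\right) - 170394 = 19918 \cdot 162547 - 170394 = 3237611146 - 170394 = 3237440752$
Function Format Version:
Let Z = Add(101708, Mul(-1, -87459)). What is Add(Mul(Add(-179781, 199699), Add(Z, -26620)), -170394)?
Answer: 3237440752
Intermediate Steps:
Z = 189167 (Z = Add(101708, 87459) = 189167)
Add(Mul(Add(-179781, 199699), Add(Z, -26620)), -170394) = Add(Mul(Add(-179781, 199699), Add(189167, -26620)), -170394) = Add(Mul(19918, 162547), -170394) = Add(3237611146, -170394) = 3237440752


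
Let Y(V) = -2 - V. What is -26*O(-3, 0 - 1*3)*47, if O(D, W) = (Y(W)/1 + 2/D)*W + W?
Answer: 4888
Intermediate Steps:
O(D, W) = W + W*(-2 - W + 2/D) (O(D, W) = ((-2 - W)/1 + 2/D)*W + W = ((-2 - W)*1 + 2/D)*W + W = ((-2 - W) + 2/D)*W + W = (-2 - W + 2/D)*W + W = W*(-2 - W + 2/D) + W = W + W*(-2 - W + 2/D))
-26*O(-3, 0 - 1*3)*47 = -26*(0 - 1*3)*(2 - 1*(-3)*(1 + (0 - 1*3)))/(-3)*47 = -26*(0 - 3)*(-1)*(2 - 1*(-3)*(1 + (0 - 3)))/3*47 = -(-78)*(-1)*(2 - 1*(-3)*(1 - 3))/3*47 = -(-78)*(-1)*(2 - 1*(-3)*(-2))/3*47 = -(-78)*(-1)*(2 - 6)/3*47 = -(-78)*(-1)*(-4)/3*47 = -26*(-4)*47 = 104*47 = 4888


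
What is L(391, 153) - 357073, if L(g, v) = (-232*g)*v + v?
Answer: -14235856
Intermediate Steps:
L(g, v) = v - 232*g*v (L(g, v) = -232*g*v + v = v - 232*g*v)
L(391, 153) - 357073 = 153*(1 - 232*391) - 357073 = 153*(1 - 90712) - 357073 = 153*(-90711) - 357073 = -13878783 - 357073 = -14235856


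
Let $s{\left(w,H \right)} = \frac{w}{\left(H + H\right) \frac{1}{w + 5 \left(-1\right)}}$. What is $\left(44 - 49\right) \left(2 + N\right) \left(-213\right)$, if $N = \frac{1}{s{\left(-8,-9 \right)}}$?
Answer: $\frac{101175}{52} \approx 1945.7$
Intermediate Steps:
$s{\left(w,H \right)} = \frac{w \left(-5 + w\right)}{2 H}$ ($s{\left(w,H \right)} = \frac{w}{2 H \frac{1}{w - 5}} = \frac{w}{2 H \frac{1}{-5 + w}} = w \frac{-5 + w}{2 H} = \frac{w \left(-5 + w\right)}{2 H}$)
$N = - \frac{9}{52}$ ($N = \frac{1}{\frac{1}{2} \left(-8\right) \frac{1}{-9} \left(-5 - 8\right)} = \frac{1}{\frac{1}{2} \left(-8\right) \left(- \frac{1}{9}\right) \left(-13\right)} = \frac{1}{- \frac{52}{9}} = - \frac{9}{52} \approx -0.17308$)
$\left(44 - 49\right) \left(2 + N\right) \left(-213\right) = \left(44 - 49\right) \left(2 - \frac{9}{52}\right) \left(-213\right) = \left(-5\right) \frac{95}{52} \left(-213\right) = \left(- \frac{475}{52}\right) \left(-213\right) = \frac{101175}{52}$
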